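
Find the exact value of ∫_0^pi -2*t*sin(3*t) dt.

Integrate by parts once (u = t, dv = -2*sin(3*t) dt).
An antiderivative is F(t) = 2*t*cos(3*t)/3 - 2*sin(3*t)/9.
Then F(pi) - F(0) = (-2*pi/3) - (0) = -2*pi/3.

-2*pi/3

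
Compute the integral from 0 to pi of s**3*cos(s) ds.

12 - 3*pi**2

Integrate by parts 3 times (u = s^3, dv = cos(s) ds).
An antiderivative is F(s) = s**3*sin(s) + 3*s**2*cos(s) - 6*s*sin(s) - 6*cos(s).
Then F(pi) - F(0) = (6 - 3*pi**2) - (-6) = 12 - 3*pi**2.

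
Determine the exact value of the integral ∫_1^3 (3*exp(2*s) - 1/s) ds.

An antiderivative is F(s) = 3*exp(2*s)/2 - log(s).
Then F(3) - F(1) = (-log(3) + 3*exp(6)/2) - (3*exp(2)/2) = -3*exp(2)/2 - log(3) + 3*exp(6)/2.

-3*exp(2)/2 - log(3) + 3*exp(6)/2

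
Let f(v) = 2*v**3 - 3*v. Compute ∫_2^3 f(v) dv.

By the power rule, an antiderivative is F(v) = v**4/2 - 3*v**2/2.
Then F(3) - F(2) = (27) - (2) = 25.

25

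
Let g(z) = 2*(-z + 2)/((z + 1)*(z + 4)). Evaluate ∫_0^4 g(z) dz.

log(25/16)

Factor the denominator: z**2 + 5*z + 4 = (z + 4)(z + 1).
Partial fractions: 2*(-z + 2)/((z + 1)*(z + 4)) = -4/(z + 4) + 2/(z + 1).
An antiderivative is F(z) = 2*log(z + 1) - 4*log(z + 4).
Then F(4) - F(0) = (-12*log(2) + 2*log(5)) - (-8*log(2)) = log(25/16).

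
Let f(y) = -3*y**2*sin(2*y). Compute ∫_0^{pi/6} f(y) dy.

-sqrt(3)*pi/8 + pi**2/48 + 3/8

Integrate by parts twice (u = y^2, dv = -3*sin(2*y) dy).
An antiderivative is F(y) = 3*y**2*cos(2*y)/2 - 3*y*sin(2*y)/2 - 3*cos(2*y)/4.
Then F(pi/6) - F(0) = (-sqrt(3)*pi/8 - 3/8 + pi**2/48) - (-3/4) = -sqrt(3)*pi/8 + pi**2/48 + 3/8.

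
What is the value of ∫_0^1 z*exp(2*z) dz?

1/4 + exp(2)/4

Integrate by parts once (u = z, dv = exp(2*z) dz).
An antiderivative is F(z) = (2*z - 1)*exp(2*z)/4.
Then F(1) - F(0) = (exp(2)/4) - (-1/4) = 1/4 + exp(2)/4.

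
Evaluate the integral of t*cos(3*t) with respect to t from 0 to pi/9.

Integrate by parts once (u = t, dv = cos(3*t) dt).
An antiderivative is F(t) = t*sin(3*t)/3 + cos(3*t)/9.
Then F(pi/9) - F(0) = (1/18 + sqrt(3)*pi/54) - (1/9) = -1/18 + sqrt(3)*pi/54.

-1/18 + sqrt(3)*pi/54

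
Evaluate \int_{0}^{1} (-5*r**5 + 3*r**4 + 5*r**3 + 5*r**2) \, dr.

By the power rule, an antiderivative is F(r) = -5*r**6/6 + 3*r**5/5 + 5*r**4/4 + 5*r**3/3.
Then F(1) - F(0) = (161/60) - (0) = 161/60.

161/60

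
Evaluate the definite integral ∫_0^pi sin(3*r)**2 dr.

pi/2

Use the identity sin^2(3*r) = (1 - cos(6*r))/2.
An antiderivative is F(r) = r/2 - sin(6*r)/12.
Then F(pi) - F(0) = (pi/2) - (0) = pi/2.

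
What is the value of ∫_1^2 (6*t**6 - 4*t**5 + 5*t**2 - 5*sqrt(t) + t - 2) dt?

By the power rule, an antiderivative is F(t) = 6*t**7/7 - 2*t**6/3 - 10*t**(3/2)/3 + 5*t**3/3 + t**2/2 - 2*t.
Then F(2) - F(1) = (1646/21 - 20*sqrt(2)/3) - (-125/42) = 1139/14 - 20*sqrt(2)/3.

1139/14 - 20*sqrt(2)/3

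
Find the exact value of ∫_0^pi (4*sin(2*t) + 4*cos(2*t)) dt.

An antiderivative is F(t) = 2*sin(2*t) - 2*cos(2*t).
Then F(pi) - F(0) = (-2) - (-2) = 0.

0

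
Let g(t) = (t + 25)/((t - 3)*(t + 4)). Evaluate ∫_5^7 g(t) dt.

-3*log(11) + 4*log(2) + 6*log(3)

Factor the denominator: t**2 + t - 12 = (t + 4)(t - 3).
Partial fractions: (t + 25)/((t - 3)*(t + 4)) = -3/(t + 4) + 4/(t - 3).
An antiderivative is F(t) = 4*log(t - 3) - 3*log(t + 4).
Then F(7) - F(5) = (-3*log(11) + 8*log(2)) - (-6*log(3) + 4*log(2)) = -3*log(11) + 4*log(2) + 6*log(3).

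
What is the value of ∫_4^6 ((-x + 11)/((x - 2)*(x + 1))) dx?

Factor the denominator: x**2 - x - 2 = (x + 1)(x - 2).
Partial fractions: (-x + 11)/((x - 2)*(x + 1)) = -4/(x + 1) + 3/(x - 2).
An antiderivative is F(x) = 3*log(x - 2) - 4*log(x + 1).
Then F(6) - F(4) = (-4*log(7) + 6*log(2)) - (-4*log(5) + 3*log(2)) = -4*log(7) + 3*log(2) + 4*log(5).

-4*log(7) + 3*log(2) + 4*log(5)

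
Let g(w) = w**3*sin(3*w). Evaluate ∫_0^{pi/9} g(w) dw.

Integrate by parts 3 times (u = w^3, dv = sin(3*w) dw).
An antiderivative is F(w) = -w**3*cos(3*w)/3 + w**2*sin(3*w)/3 + 2*w*cos(3*w)/9 - 2*sin(3*w)/27.
Then F(pi/9) - F(0) = (-sqrt(3)/27 - pi**3/4374 + sqrt(3)*pi**2/486 + pi/81) - (0) = -sqrt(3)/27 - pi**3/4374 + sqrt(3)*pi**2/486 + pi/81.

-sqrt(3)/27 - pi**3/4374 + sqrt(3)*pi**2/486 + pi/81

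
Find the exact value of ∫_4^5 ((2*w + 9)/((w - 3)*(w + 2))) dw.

Factor the denominator: w**2 - w - 6 = (w + 2)(w - 3).
Partial fractions: (2*w + 9)/((w - 3)*(w + 2)) = -1/(w + 2) + 3/(w - 3).
An antiderivative is F(w) = 3*log(w - 3) - log(w + 2).
Then F(5) - F(4) = (log(8/7)) - (-log(6)) = log(48/7).

log(48/7)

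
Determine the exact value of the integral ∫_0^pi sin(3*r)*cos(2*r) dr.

6/5

Use the identity sin(3*r)cos(2*r) = [sin(5*r) + sin(r)]/2.
An antiderivative is F(r) = -cos(r)/2 - cos(5*r)/10.
Then F(pi) - F(0) = (3/5) - (-3/5) = 6/5.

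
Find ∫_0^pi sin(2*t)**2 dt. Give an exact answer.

Use the identity sin^2(2*t) = (1 - cos(4*t))/2.
An antiderivative is F(t) = t/2 - sin(4*t)/8.
Then F(pi) - F(0) = (pi/2) - (0) = pi/2.

pi/2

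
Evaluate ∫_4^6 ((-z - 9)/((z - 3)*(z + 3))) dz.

-log(7)

Factor the denominator: z**2 - 9 = (z + 3)(z - 3).
Partial fractions: (-z - 9)/((z - 3)*(z + 3)) = 1/(z + 3) - 2/(z - 3).
An antiderivative is F(z) = -2*log(z - 3) + log(z + 3).
Then F(6) - F(4) = (0) - (log(7)) = -log(7).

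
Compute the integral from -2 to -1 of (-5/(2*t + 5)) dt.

-5*log(3)/2

An antiderivative is F(t) = -5*log(2*t + 5)/2.
Then F(-1) - F(-2) = (-5*log(3)/2) - (0) = -5*log(3)/2.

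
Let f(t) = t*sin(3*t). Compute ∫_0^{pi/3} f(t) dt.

Integrate by parts once (u = t, dv = sin(3*t) dt).
An antiderivative is F(t) = -t*cos(3*t)/3 + sin(3*t)/9.
Then F(pi/3) - F(0) = (pi/9) - (0) = pi/9.

pi/9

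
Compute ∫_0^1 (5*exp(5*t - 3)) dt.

-(1 - exp(5))*exp(-3)

Let u = 5*t - 3, so du = 5 dt. When t = 0, u = -3; when t = 1, u = 2.
The integral becomes ∫ exp(u) du from -3 to 2, with antiderivative exp(u).
Back in t: F(t) = exp(5*t - 3).
Then F(1) - F(0) = (exp(2)) - (exp(-3)) = -(1 - exp(5))*exp(-3).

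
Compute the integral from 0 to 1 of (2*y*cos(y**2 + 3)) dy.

sin(4) - sin(3)

Let u = y**2 + 3, so du = 2*y dy. When y = 0, u = 3; when y = 1, u = 4.
The integral becomes ∫ cos(u) du from 3 to 4, with antiderivative sin(u).
Back in y: F(y) = sin(y**2 + 3).
Then F(1) - F(0) = (sin(4)) - (sin(3)) = sin(4) - sin(3).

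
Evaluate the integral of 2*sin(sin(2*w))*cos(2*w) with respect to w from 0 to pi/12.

1 - cos(1/2)

Let u = sin(2*w), so du = 2*cos(2*w) dw. When w = 0, u = 0; when w = pi/12, u = 1/2.
The integral becomes ∫ sin(u) du from 0 to 1/2, with antiderivative -cos(u).
Back in w: F(w) = -cos(sin(2*w)).
Then F(pi/12) - F(0) = (-cos(1/2)) - (-1) = 1 - cos(1/2).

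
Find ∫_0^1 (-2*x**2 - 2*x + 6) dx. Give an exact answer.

13/3

By the power rule, an antiderivative is F(x) = -2*x**3/3 - x**2 + 6*x.
Then F(1) - F(0) = (13/3) - (0) = 13/3.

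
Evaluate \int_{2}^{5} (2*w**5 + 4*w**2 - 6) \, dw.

By the power rule, an antiderivative is F(w) = w**6/3 + 4*w**3/3 - 6*w.
Then F(5) - F(2) = (5345) - (20) = 5325.

5325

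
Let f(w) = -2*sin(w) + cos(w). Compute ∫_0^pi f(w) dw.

An antiderivative is F(w) = sin(w) + 2*cos(w).
Then F(pi) - F(0) = (-2) - (2) = -4.

-4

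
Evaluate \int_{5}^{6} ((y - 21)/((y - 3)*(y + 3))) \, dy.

-9*log(2) + 5*log(3)

Factor the denominator: y**2 - 9 = (y + 3)(y - 3).
Partial fractions: (y - 21)/((y - 3)*(y + 3)) = 4/(y + 3) - 3/(y - 3).
An antiderivative is F(y) = -3*log(y - 3) + 4*log(y + 3).
Then F(6) - F(5) = (5*log(3)) - (9*log(2)) = -9*log(2) + 5*log(3).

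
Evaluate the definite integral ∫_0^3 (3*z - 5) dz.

-3/2

By the power rule, an antiderivative is F(z) = 3*z**2/2 - 5*z.
Then F(3) - F(0) = (-3/2) - (0) = -3/2.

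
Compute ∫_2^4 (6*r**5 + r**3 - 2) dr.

4088

By the power rule, an antiderivative is F(r) = r**6 + r**4/4 - 2*r.
Then F(4) - F(2) = (4152) - (64) = 4088.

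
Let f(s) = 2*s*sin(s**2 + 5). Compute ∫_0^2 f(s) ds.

cos(5) - cos(9)

Let u = s**2 + 5, so du = 2*s ds. When s = 0, u = 5; when s = 2, u = 9.
The integral becomes ∫ sin(u) du from 5 to 9, with antiderivative -cos(u).
Back in s: F(s) = -cos(s**2 + 5).
Then F(2) - F(0) = (-cos(9)) - (-cos(5)) = cos(5) - cos(9).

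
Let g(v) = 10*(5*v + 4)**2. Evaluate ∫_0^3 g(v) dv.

4530

Let u = 5*v + 4, so du = 5 dv. When v = 0, u = 4; when v = 3, u = 19.
The integral becomes 2·∫ u**2 du from 4 to 19, with antiderivative 2*u**3/3.
Back in v: F(v) = 2*(5*v + 4)**3/3.
Then F(3) - F(0) = (13718/3) - (128/3) = 4530.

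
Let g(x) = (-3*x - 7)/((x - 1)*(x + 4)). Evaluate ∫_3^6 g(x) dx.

-3*log(5) + log(2) + log(7)

Factor the denominator: x**2 + 3*x - 4 = (x + 4)(x - 1).
Partial fractions: (-3*x - 7)/((x - 1)*(x + 4)) = -1/(x + 4) - 2/(x - 1).
An antiderivative is F(x) = -2*log(x - 1) - log(x + 4).
Then F(6) - F(3) = (-3*log(5) - log(2)) - (-log(28)) = -3*log(5) + log(2) + log(7).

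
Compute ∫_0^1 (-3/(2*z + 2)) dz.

An antiderivative is F(z) = -3*log(2*z + 2)/2.
Then F(1) - F(0) = (-log(8)) - (-3*log(2)/2) = -3*log(2)/2.

-3*log(2)/2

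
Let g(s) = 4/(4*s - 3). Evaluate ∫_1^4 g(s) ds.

log(13)

An antiderivative is F(s) = log(4*s - 3).
Then F(4) - F(1) = (log(13)) - (0) = log(13).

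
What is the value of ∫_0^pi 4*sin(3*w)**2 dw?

Use the identity sin^2(3*w) = (1 - cos(6*w))/2.
An antiderivative is F(w) = 2*w - sin(6*w)/3.
Then F(pi) - F(0) = (2*pi) - (0) = 2*pi.

2*pi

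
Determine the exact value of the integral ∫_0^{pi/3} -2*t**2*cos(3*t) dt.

4*pi/27

Integrate by parts twice (u = t^2, dv = -2*cos(3*t) dt).
An antiderivative is F(t) = -2*t**2*sin(3*t)/3 - 4*t*cos(3*t)/9 + 4*sin(3*t)/27.
Then F(pi/3) - F(0) = (4*pi/27) - (0) = 4*pi/27.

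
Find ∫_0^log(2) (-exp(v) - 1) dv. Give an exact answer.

-1 - log(2)

An antiderivative is F(v) = -v - exp(v).
Then F(log(2)) - F(0) = (-2 - log(2)) - (-1) = -1 - log(2).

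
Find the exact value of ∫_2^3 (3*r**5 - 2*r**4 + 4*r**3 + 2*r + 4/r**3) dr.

14327/45

By the power rule, an antiderivative is F(r) = r**6/2 - 2*r**5/5 + r**4 + r**2 - 2/r**2.
Then F(3) - F(2) = (32137/90) - (387/10) = 14327/45.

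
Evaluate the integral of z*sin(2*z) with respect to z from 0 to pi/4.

1/4

Integrate by parts once (u = z, dv = sin(2*z) dz).
An antiderivative is F(z) = -z*cos(2*z)/2 + sin(2*z)/4.
Then F(pi/4) - F(0) = (1/4) - (0) = 1/4.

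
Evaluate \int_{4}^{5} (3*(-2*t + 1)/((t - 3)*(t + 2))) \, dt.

-3*log(7) + 3*log(3)

Factor the denominator: t**2 - t - 6 = (t + 2)(t - 3).
Partial fractions: 3*(-2*t + 1)/((t - 3)*(t + 2)) = -3/(t + 2) - 3/(t - 3).
An antiderivative is F(t) = -3*log(t - 3) - 3*log(t + 2).
Then F(5) - F(4) = (-3*log(7) - 3*log(2)) - (-3*log(3) - 3*log(2)) = -3*log(7) + 3*log(3).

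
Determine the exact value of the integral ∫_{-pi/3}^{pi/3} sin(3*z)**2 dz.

pi/3

Use the identity sin^2(3*z) = (1 - cos(6*z))/2.
An antiderivative is F(z) = z/2 - sin(6*z)/12.
Then F(pi/3) - F(-pi/3) = (pi/6) - (-pi/6) = pi/3.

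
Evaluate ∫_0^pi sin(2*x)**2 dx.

Use the identity sin^2(2*x) = (1 - cos(4*x))/2.
An antiderivative is F(x) = x/2 - sin(4*x)/8.
Then F(pi) - F(0) = (pi/2) - (0) = pi/2.

pi/2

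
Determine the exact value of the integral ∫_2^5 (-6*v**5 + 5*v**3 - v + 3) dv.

-59205/4

By the power rule, an antiderivative is F(v) = -v**6 + 5*v**4/4 - v**2/2 + 3*v.
Then F(5) - F(2) = (-59365/4) - (-40) = -59205/4.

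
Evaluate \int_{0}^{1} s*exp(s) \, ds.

1

Integrate by parts once (u = s, dv = exp(s) ds).
An antiderivative is F(s) = (s - 1)*exp(s).
Then F(1) - F(0) = (0) - (-1) = 1.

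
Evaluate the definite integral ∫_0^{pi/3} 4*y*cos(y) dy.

Integrate by parts once (u = y, dv = 4*cos(y) dy).
An antiderivative is F(y) = 4*y*sin(y) + 4*cos(y).
Then F(pi/3) - F(0) = (2 + 2*sqrt(3)*pi/3) - (4) = -2 + 2*sqrt(3)*pi/3.

-2 + 2*sqrt(3)*pi/3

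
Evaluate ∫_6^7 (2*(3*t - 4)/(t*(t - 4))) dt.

Factor the denominator: t**2 - 4*t = t(t - 4).
Partial fractions: 2*(3*t - 4)/(t*(t - 4)) = 2/t + 4/(t - 4).
An antiderivative is F(t) = 2*log(t) + 4*log(t - 4).
Then F(7) - F(6) = (2*log(7) + 4*log(3)) - (2*log(3) + 6*log(2)) = -6*log(2) + 2*log(3) + 2*log(7).

-6*log(2) + 2*log(3) + 2*log(7)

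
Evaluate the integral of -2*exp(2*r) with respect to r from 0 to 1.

An antiderivative is F(r) = -exp(2*r).
Then F(1) - F(0) = (-exp(2)) - (-1) = 1 - exp(2).

1 - exp(2)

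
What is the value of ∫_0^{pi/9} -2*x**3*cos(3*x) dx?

Integrate by parts 3 times (u = x^3, dv = -2*cos(3*x) dx).
An antiderivative is F(x) = -2*x**3*sin(3*x)/3 - 2*x**2*cos(3*x)/3 + 4*x*sin(3*x)/9 + 4*cos(3*x)/27.
Then F(pi/9) - F(0) = (-pi**2/243 - sqrt(3)*pi**3/2187 + 2/27 + 2*sqrt(3)*pi/81) - (4/27) = -2/27 - pi**2/243 - sqrt(3)*pi**3/2187 + 2*sqrt(3)*pi/81.

-2/27 - pi**2/243 - sqrt(3)*pi**3/2187 + 2*sqrt(3)*pi/81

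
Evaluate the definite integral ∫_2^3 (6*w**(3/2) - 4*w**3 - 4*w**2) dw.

By the power rule, an antiderivative is F(w) = 12*w**(5/2)/5 - w**4 - 4*w**3/3.
Then F(3) - F(2) = (-117 + 108*sqrt(3)/5) - (-80/3 + 48*sqrt(2)/5) = -271/3 - 48*sqrt(2)/5 + 108*sqrt(3)/5.

-271/3 - 48*sqrt(2)/5 + 108*sqrt(3)/5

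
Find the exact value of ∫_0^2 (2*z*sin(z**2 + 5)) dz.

cos(5) - cos(9)

Let u = z**2 + 5, so du = 2*z dz. When z = 0, u = 5; when z = 2, u = 9.
The integral becomes ∫ sin(u) du from 5 to 9, with antiderivative -cos(u).
Back in z: F(z) = -cos(z**2 + 5).
Then F(2) - F(0) = (-cos(9)) - (-cos(5)) = cos(5) - cos(9).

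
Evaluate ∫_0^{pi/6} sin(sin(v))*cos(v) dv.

Let u = sin(v), so du = cos(v) dv. When v = 0, u = 0; when v = pi/6, u = 1/2.
The integral becomes ∫ sin(u) du from 0 to 1/2, with antiderivative -cos(u).
Back in v: F(v) = -cos(sin(v)).
Then F(pi/6) - F(0) = (-cos(1/2)) - (-1) = 1 - cos(1/2).

1 - cos(1/2)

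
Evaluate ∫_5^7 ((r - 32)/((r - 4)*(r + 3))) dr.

-10*log(2) - 4*log(3) + 5*log(5)

Factor the denominator: r**2 - r - 12 = (r + 3)(r - 4).
Partial fractions: (r - 32)/((r - 4)*(r + 3)) = 5/(r + 3) - 4/(r - 4).
An antiderivative is F(r) = -4*log(r - 4) + 5*log(r + 3).
Then F(7) - F(5) = (-4*log(3) + 5*log(2) + 5*log(5)) - (15*log(2)) = -10*log(2) - 4*log(3) + 5*log(5).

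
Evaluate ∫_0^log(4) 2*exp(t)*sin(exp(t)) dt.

Let u = exp(t), so du = exp(t) dt. When t = 0, u = 1; when t = log(4), u = 4.
The integral becomes 2·∫ sin(u) du from 1 to 4, with antiderivative -2*cos(u).
Back in t: F(t) = -2*cos(exp(t)).
Then F(log(4)) - F(0) = (-2*cos(4)) - (-2*cos(1)) = 2*cos(1) - 2*cos(4).

2*cos(1) - 2*cos(4)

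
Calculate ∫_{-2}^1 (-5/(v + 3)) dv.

-10*log(2)

An antiderivative is F(v) = -5*log(v + 3).
Then F(1) - F(-2) = (-10*log(2)) - (0) = -10*log(2).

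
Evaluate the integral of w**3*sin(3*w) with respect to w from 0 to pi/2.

Integrate by parts 3 times (u = w^3, dv = sin(3*w) dw).
An antiderivative is F(w) = -w**3*cos(3*w)/3 + w**2*sin(3*w)/3 + 2*w*cos(3*w)/9 - 2*sin(3*w)/27.
Then F(pi/2) - F(0) = (2/27 - pi**2/12) - (0) = 2/27 - pi**2/12.

2/27 - pi**2/12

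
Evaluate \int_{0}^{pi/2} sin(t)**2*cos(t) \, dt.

Let u = sin(t), so du = cos(t) dt. When t = 0, u = 0; when t = pi/2, u = 1.
The integral becomes ∫ u**2 du from 0 to 1, with antiderivative u**3/3.
Back in t: F(t) = sin(t)**3/3.
Then F(pi/2) - F(0) = (1/3) - (0) = 1/3.

1/3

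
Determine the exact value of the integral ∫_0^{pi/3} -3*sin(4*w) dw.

An antiderivative is F(w) = 3*cos(4*w)/4.
Then F(pi/3) - F(0) = (-3/8) - (3/4) = -9/8.

-9/8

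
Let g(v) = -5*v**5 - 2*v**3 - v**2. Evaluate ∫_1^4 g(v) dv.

By the power rule, an antiderivative is F(v) = -5*v**6/6 - v**4/2 - v**3/3.
Then F(4) - F(1) = (-10688/3) - (-5/3) = -3561.

-3561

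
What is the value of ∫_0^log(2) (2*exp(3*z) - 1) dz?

An antiderivative is F(z) = 2*exp(3*z)/3 - z.
Then F(log(2)) - F(0) = (16/3 - log(2)) - (2/3) = 14/3 - log(2).

14/3 - log(2)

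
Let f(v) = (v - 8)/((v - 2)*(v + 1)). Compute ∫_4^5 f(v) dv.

Factor the denominator: v**2 - v - 2 = (v + 1)(v - 2).
Partial fractions: (v - 8)/((v - 2)*(v + 1)) = 3/(v + 1) - 2/(v - 2).
An antiderivative is F(v) = -2*log(v - 2) + 3*log(v + 1).
Then F(5) - F(4) = (log(24)) - (-2*log(2) + 3*log(5)) = -3*log(5) + log(3) + 5*log(2).

-3*log(5) + log(3) + 5*log(2)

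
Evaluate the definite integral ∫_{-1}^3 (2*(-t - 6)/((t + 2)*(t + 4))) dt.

Factor the denominator: t**2 + 6*t + 8 = (t + 4)(t + 2).
Partial fractions: 2*(-t - 6)/((t + 2)*(t + 4)) = 2/(t + 4) - 4/(t + 2).
An antiderivative is F(t) = -4*log(t + 2) + 2*log(t + 4).
Then F(3) - F(-1) = (-4*log(5) + 2*log(7)) - (log(9)) = -4*log(5) - 2*log(3) + 2*log(7).

-4*log(5) - 2*log(3) + 2*log(7)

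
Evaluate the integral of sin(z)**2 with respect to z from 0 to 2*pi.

Use the identity sin^2(z) = (1 - cos(2*z))/2.
An antiderivative is F(z) = z/2 - sin(2*z)/4.
Then F(2*pi) - F(0) = (pi) - (0) = pi.

pi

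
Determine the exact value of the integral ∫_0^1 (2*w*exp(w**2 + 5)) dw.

-exp(5) + exp(6)

Let u = w**2 + 5, so du = 2*w dw. When w = 0, u = 5; when w = 1, u = 6.
The integral becomes ∫ exp(u) du from 5 to 6, with antiderivative exp(u).
Back in w: F(w) = exp(w**2 + 5).
Then F(1) - F(0) = (exp(6)) - (exp(5)) = -exp(5) + exp(6).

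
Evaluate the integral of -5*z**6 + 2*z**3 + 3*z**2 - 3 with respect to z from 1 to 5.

By the power rule, an antiderivative is F(z) = -5*z**7/7 + z**4/2 + z**3 - 3*z.
Then F(5) - F(1) = (-775335/14) - (-31/14) = -387652/7.

-387652/7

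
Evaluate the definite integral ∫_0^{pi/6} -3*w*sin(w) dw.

Integrate by parts once (u = w, dv = -3*sin(w) dw).
An antiderivative is F(w) = 3*w*cos(w) - 3*sin(w).
Then F(pi/6) - F(0) = (-3/2 + sqrt(3)*pi/4) - (0) = -3/2 + sqrt(3)*pi/4.

-3/2 + sqrt(3)*pi/4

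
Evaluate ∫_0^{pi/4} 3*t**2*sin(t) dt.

-6 - 3*sqrt(2)*pi**2/32 + 3*sqrt(2)*pi/4 + 3*sqrt(2)

Integrate by parts twice (u = t^2, dv = 3*sin(t) dt).
An antiderivative is F(t) = -3*t**2*cos(t) + 6*t*sin(t) + 6*cos(t).
Then F(pi/4) - F(0) = (3*sqrt(2)*(-pi**2 + 8*pi + 32)/32) - (6) = -6 - 3*sqrt(2)*pi**2/32 + 3*sqrt(2)*pi/4 + 3*sqrt(2).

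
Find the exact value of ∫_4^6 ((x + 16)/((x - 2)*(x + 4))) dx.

-2*log(5) + 7*log(2)

Factor the denominator: x**2 + 2*x - 8 = (x + 4)(x - 2).
Partial fractions: (x + 16)/((x - 2)*(x + 4)) = -2/(x + 4) + 3/(x - 2).
An antiderivative is F(x) = 3*log(x - 2) - 2*log(x + 4).
Then F(6) - F(4) = (log(16/25)) - (-log(8)) = -2*log(5) + 7*log(2).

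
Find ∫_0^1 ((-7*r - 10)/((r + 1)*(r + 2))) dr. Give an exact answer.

log(2/81)

Factor the denominator: r**2 + 3*r + 2 = (r + 2)(r + 1).
Partial fractions: (-7*r - 10)/((r + 1)*(r + 2)) = -4/(r + 2) - 3/(r + 1).
An antiderivative is F(r) = -3*log(r + 1) - 4*log(r + 2).
Then F(1) - F(0) = (-4*log(3) - 3*log(2)) - (-log(16)) = log(2/81).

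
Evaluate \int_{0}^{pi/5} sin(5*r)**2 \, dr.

Use the identity sin^2(5*r) = (1 - cos(10*r))/2.
An antiderivative is F(r) = r/2 - sin(10*r)/20.
Then F(pi/5) - F(0) = (pi/10) - (0) = pi/10.

pi/10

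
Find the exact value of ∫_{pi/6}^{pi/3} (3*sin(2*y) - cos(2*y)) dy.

3/2

An antiderivative is F(y) = -sin(2*y)/2 - 3*cos(2*y)/2.
Then F(pi/3) - F(pi/6) = (3/4 - sqrt(3)/4) - (-3/4 - sqrt(3)/4) = 3/2.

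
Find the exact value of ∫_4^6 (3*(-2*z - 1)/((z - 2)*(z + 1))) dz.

-5*log(2) - log(7) + log(5)

Factor the denominator: z**2 - z - 2 = (z + 1)(z - 2).
Partial fractions: 3*(-2*z - 1)/((z - 2)*(z + 1)) = -1/(z + 1) - 5/(z - 2).
An antiderivative is F(z) = -5*log(z - 2) - log(z + 1).
Then F(6) - F(4) = (-10*log(2) - log(7)) - (-5*log(2) - log(5)) = -5*log(2) - log(7) + log(5).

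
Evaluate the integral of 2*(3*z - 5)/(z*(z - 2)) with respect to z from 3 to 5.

-4*log(3) + 5*log(5)

Factor the denominator: z**2 - 2*z = z(z - 2).
Partial fractions: 2*(3*z - 5)/(z*(z - 2)) = 5/z + 1/(z - 2).
An antiderivative is F(z) = 5*log(z) + log(z - 2).
Then F(5) - F(3) = (log(3) + 5*log(5)) - (5*log(3)) = -4*log(3) + 5*log(5).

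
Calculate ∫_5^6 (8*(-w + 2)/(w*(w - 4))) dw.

-8*log(2) - 4*log(3) + 4*log(5)

Factor the denominator: w**2 - 4*w = w(w - 4).
Partial fractions: 8*(-w + 2)/(w*(w - 4)) = -4/w - 4/(w - 4).
An antiderivative is F(w) = -4*log(w) - 4*log(w - 4).
Then F(6) - F(5) = (-8*log(2) - 4*log(3)) - (-4*log(5)) = -8*log(2) - 4*log(3) + 4*log(5).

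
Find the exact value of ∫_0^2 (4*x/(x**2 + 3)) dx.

log(49/9)

Let u = x**2 + 3, so du = 2*x dx. When x = 0, u = 3; when x = 2, u = 7.
The integral becomes 2·∫ 1/u du from 3 to 7, with antiderivative 2*log(u).
Back in x: F(x) = 2*log(x**2 + 3).
Then F(2) - F(0) = (log(49)) - (log(9)) = log(49/9).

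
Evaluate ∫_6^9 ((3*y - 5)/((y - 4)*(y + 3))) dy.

log(40/9)

Factor the denominator: y**2 - y - 12 = (y + 3)(y - 4).
Partial fractions: (3*y - 5)/((y - 4)*(y + 3)) = 2/(y + 3) + 1/(y - 4).
An antiderivative is F(y) = log(y - 4) + 2*log(y + 3).
Then F(9) - F(6) = (log(5) + 2*log(3) + 4*log(2)) - (log(2) + 4*log(3)) = log(40/9).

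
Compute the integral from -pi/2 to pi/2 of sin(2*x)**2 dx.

pi/2

Use the identity sin^2(2*x) = (1 - cos(4*x))/2.
An antiderivative is F(x) = x/2 - sin(4*x)/8.
Then F(pi/2) - F(-pi/2) = (pi/4) - (-pi/4) = pi/2.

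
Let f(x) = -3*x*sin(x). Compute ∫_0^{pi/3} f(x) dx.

Integrate by parts once (u = x, dv = -3*sin(x) dx).
An antiderivative is F(x) = 3*x*cos(x) - 3*sin(x).
Then F(pi/3) - F(0) = (-3*sqrt(3)/2 + pi/2) - (0) = -3*sqrt(3)/2 + pi/2.

-3*sqrt(3)/2 + pi/2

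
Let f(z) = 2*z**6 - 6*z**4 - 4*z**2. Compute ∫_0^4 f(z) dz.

353536/105

By the power rule, an antiderivative is F(z) = 2*z**7/7 - 6*z**5/5 - 4*z**3/3.
Then F(4) - F(0) = (353536/105) - (0) = 353536/105.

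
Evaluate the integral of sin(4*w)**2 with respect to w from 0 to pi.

Use the identity sin^2(4*w) = (1 - cos(8*w))/2.
An antiderivative is F(w) = w/2 - sin(8*w)/16.
Then F(pi) - F(0) = (pi/2) - (0) = pi/2.

pi/2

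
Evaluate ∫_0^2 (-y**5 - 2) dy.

-44/3

By the power rule, an antiderivative is F(y) = -y**6/6 - 2*y.
Then F(2) - F(0) = (-44/3) - (0) = -44/3.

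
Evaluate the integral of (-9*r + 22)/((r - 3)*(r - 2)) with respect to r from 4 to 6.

-5*log(3) - 4*log(2)

Factor the denominator: r**2 - 5*r + 6 = (r - 2)(r - 3).
Partial fractions: (-9*r + 22)/((r - 3)*(r - 2)) = -4/(r - 2) - 5/(r - 3).
An antiderivative is F(r) = -5*log(r - 3) - 4*log(r - 2).
Then F(6) - F(4) = (-8*log(2) - 5*log(3)) - (-log(16)) = -5*log(3) - 4*log(2).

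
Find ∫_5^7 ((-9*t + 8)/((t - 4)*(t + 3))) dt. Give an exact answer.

Factor the denominator: t**2 - t - 12 = (t + 3)(t - 4).
Partial fractions: (-9*t + 8)/((t - 4)*(t + 3)) = -5/(t + 3) - 4/(t - 4).
An antiderivative is F(t) = -4*log(t - 4) - 5*log(t + 3).
Then F(7) - F(5) = (-5*log(5) - 4*log(3) - 5*log(2)) - (-15*log(2)) = -5*log(5) - 4*log(3) + 10*log(2).

-5*log(5) - 4*log(3) + 10*log(2)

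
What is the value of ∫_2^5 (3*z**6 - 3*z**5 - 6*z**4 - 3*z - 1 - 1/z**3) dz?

By the power rule, an antiderivative is F(z) = 3*z**7/7 - z**6/2 - 6*z**5/5 - 3*z**2/2 - z + 1/(2*z**2).
Then F(5) - F(2) = (7657007/350) - (-6557/280) = 30660813/1400.

30660813/1400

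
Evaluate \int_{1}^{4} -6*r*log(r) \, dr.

45/2 - 96*log(2)

Integrate by parts once (u = ln r, dv = -6*r dr).
An antiderivative is F(r) = -3*r**2*(2*log(r) - 1)/2.
Then F(4) - F(1) = (24 - 96*log(2)) - (3/2) = 45/2 - 96*log(2).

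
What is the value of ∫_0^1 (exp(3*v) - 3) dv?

An antiderivative is F(v) = exp(3*v)/3 - 3*v.
Then F(1) - F(0) = (-3 + exp(3)/3) - (1/3) = -10/3 + exp(3)/3.

-10/3 + exp(3)/3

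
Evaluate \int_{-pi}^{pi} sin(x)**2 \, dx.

Use the identity sin^2(x) = (1 - cos(2*x))/2.
An antiderivative is F(x) = x/2 - sin(2*x)/4.
Then F(pi) - F(-pi) = (pi/2) - (-pi/2) = pi.

pi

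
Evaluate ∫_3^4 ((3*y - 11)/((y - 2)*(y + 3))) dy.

-4*log(3) - 5*log(2) + 4*log(7)

Factor the denominator: y**2 + y - 6 = (y + 3)(y - 2).
Partial fractions: (3*y - 11)/((y - 2)*(y + 3)) = 4/(y + 3) - 1/(y - 2).
An antiderivative is F(y) = -log(y - 2) + 4*log(y + 3).
Then F(4) - F(3) = (-log(2) + 4*log(7)) - (4*log(2) + 4*log(3)) = -4*log(3) - 5*log(2) + 4*log(7).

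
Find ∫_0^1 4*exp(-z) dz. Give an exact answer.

An antiderivative is F(z) = -4*exp(-z).
Then F(1) - F(0) = (-4*exp(-1)) - (-4) = 4 - 4*exp(-1).

4 - 4*exp(-1)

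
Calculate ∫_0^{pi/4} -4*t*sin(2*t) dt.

Integrate by parts once (u = t, dv = -4*sin(2*t) dt).
An antiderivative is F(t) = 2*t*cos(2*t) - sin(2*t).
Then F(pi/4) - F(0) = (-1) - (0) = -1.

-1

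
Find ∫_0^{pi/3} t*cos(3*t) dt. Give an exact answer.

-2/9

Integrate by parts once (u = t, dv = cos(3*t) dt).
An antiderivative is F(t) = t*sin(3*t)/3 + cos(3*t)/9.
Then F(pi/3) - F(0) = (-1/9) - (1/9) = -2/9.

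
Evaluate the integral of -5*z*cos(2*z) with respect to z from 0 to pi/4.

5/4 - 5*pi/8

Integrate by parts once (u = z, dv = -5*cos(2*z) dz).
An antiderivative is F(z) = -5*z*sin(2*z)/2 - 5*cos(2*z)/4.
Then F(pi/4) - F(0) = (-5*pi/8) - (-5/4) = 5/4 - 5*pi/8.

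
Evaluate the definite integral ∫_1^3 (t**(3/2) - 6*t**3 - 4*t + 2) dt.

By the power rule, an antiderivative is F(t) = 2*t**(5/2)/5 - 3*t**4/2 - 2*t**2 + 2*t.
Then F(3) - F(1) = (-267/2 + 18*sqrt(3)/5) - (-11/10) = -662/5 + 18*sqrt(3)/5.

-662/5 + 18*sqrt(3)/5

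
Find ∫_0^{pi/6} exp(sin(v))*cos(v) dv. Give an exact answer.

Let u = sin(v), so du = cos(v) dv. When v = 0, u = 0; when v = pi/6, u = 1/2.
The integral becomes ∫ exp(u) du from 0 to 1/2, with antiderivative exp(u).
Back in v: F(v) = exp(sin(v)).
Then F(pi/6) - F(0) = (exp(1/2)) - (1) = -1 + exp(1/2).

-1 + exp(1/2)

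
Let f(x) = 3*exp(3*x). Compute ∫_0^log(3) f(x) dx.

26

Let u = exp(x), so du = exp(x) dx. When x = 0, u = 1; when x = log(3), u = 3.
The integral becomes 3·∫ u**2 du from 1 to 3, with antiderivative u**3.
Back in x: F(x) = exp(3*x).
Then F(log(3)) - F(0) = (27) - (1) = 26.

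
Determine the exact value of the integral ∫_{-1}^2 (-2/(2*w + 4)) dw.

-log(4)

An antiderivative is F(w) = -log(2*w + 4).
Then F(2) - F(-1) = (-log(8)) - (-log(2)) = -log(4).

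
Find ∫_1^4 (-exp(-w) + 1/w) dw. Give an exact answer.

An antiderivative is F(w) = log(w) + exp(-w).
Then F(4) - F(1) = ((1 + log(4**exp(4)))*exp(-4)) - (exp(-1)) = (-exp(3) + 1 + log(4**exp(4)))*exp(-4).

(-exp(3) + 1 + log(4**exp(4)))*exp(-4)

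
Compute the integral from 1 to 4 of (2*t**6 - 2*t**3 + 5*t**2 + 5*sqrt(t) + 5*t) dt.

By the power rule, an antiderivative is F(t) = 2*t**7/7 - t**4/2 + 10*t**(3/2)/3 + 5*t**3/3 + 5*t**2/2.
Then F(4) - F(1) = (99256/21) - (51/7) = 99103/21.

99103/21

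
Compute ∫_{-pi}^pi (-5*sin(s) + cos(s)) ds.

0

An antiderivative is F(s) = sin(s) + 5*cos(s).
Then F(pi) - F(-pi) = (-5) - (-5) = 0.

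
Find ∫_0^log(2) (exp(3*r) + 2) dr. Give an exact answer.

An antiderivative is F(r) = exp(3*r)/3 + 2*r.
Then F(log(2)) - F(0) = (log(4) + 8/3) - (1/3) = log(4) + 7/3.

log(4) + 7/3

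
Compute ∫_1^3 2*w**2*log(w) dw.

Integrate by parts once (u = ln w, dv = 2*w**2 dw).
An antiderivative is F(w) = 2*w**3*(3*log(w) - 1)/9.
Then F(3) - F(1) = (-6 + 18*log(3)) - (-2/9) = -52/9 + 18*log(3).

-52/9 + 18*log(3)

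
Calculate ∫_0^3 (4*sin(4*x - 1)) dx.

Let u = 4*x - 1, so du = 4 dx. When x = 0, u = -1; when x = 3, u = 11.
The integral becomes ∫ sin(u) du from -1 to 11, with antiderivative -cos(u).
Back in x: F(x) = -cos(4*x - 1).
Then F(3) - F(0) = (-cos(11)) - (-cos(1)) = -cos(11) + cos(1).

-cos(11) + cos(1)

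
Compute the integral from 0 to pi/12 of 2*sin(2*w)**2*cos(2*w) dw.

1/24

Let u = sin(2*w), so du = 2*cos(2*w) dw. When w = 0, u = 0; when w = pi/12, u = 1/2.
The integral becomes ∫ u**2 du from 0 to 1/2, with antiderivative u**3/3.
Back in w: F(w) = sin(2*w)**3/3.
Then F(pi/12) - F(0) = (1/24) - (0) = 1/24.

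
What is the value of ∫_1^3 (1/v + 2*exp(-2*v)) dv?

An antiderivative is F(v) = log(v) - exp(-2*v).
Then F(3) - F(1) = (-exp(-6) + log(3)) - (-exp(-2)) = -exp(-6) + exp(-2) + log(3).

-exp(-6) + exp(-2) + log(3)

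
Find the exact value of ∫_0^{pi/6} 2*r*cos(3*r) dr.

Integrate by parts once (u = r, dv = 2*cos(3*r) dr).
An antiderivative is F(r) = 2*r*sin(3*r)/3 + 2*cos(3*r)/9.
Then F(pi/6) - F(0) = (pi/9) - (2/9) = -2/9 + pi/9.

-2/9 + pi/9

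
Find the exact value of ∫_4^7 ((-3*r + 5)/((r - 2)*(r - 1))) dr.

Factor the denominator: r**2 - 3*r + 2 = (r - 1)(r - 2).
Partial fractions: (-3*r + 5)/((r - 2)*(r - 1)) = -2/(r - 1) - 1/(r - 2).
An antiderivative is F(r) = -log(r - 2) - 2*log(r - 1).
Then F(7) - F(4) = (-2*log(3) - log(5) - 2*log(2)) - (-log(18)) = -log(10).

-log(10)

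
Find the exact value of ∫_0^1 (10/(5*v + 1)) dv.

log(36)

Let u = 5*v + 1, so du = 5 dv. When v = 0, u = 1; when v = 1, u = 6.
The integral becomes 2·∫ 1/u du from 1 to 6, with antiderivative 2*log(u).
Back in v: F(v) = 2*log(5*v + 1).
Then F(1) - F(0) = (log(36)) - (0) = log(36).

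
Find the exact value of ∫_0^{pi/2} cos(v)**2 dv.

pi/4

Use the identity cos^2(v) = (1 + cos(2*v))/2.
An antiderivative is F(v) = v/2 + sin(2*v)/4.
Then F(pi/2) - F(0) = (pi/4) - (0) = pi/4.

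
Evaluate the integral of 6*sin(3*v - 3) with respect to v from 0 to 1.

-2 + 2*cos(3)

Let u = 3*v - 3, so du = 3 dv. When v = 0, u = -3; when v = 1, u = 0.
The integral becomes 2·∫ sin(u) du from -3 to 0, with antiderivative -2*cos(u).
Back in v: F(v) = -2*cos(3*v - 3).
Then F(1) - F(0) = (-2) - (-2*cos(3)) = -2 + 2*cos(3).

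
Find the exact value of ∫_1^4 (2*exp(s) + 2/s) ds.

-2*exp(1) + 2*log(4) + 2*exp(4)

An antiderivative is F(s) = 2*exp(s) + 2*log(s).
Then F(4) - F(1) = (2*log(4) + 2*exp(4)) - (2*exp(1)) = -2*exp(1) + 2*log(4) + 2*exp(4).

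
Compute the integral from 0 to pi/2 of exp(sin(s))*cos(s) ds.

Let u = sin(s), so du = cos(s) ds. When s = 0, u = 0; when s = pi/2, u = 1.
The integral becomes ∫ exp(u) du from 0 to 1, with antiderivative exp(u).
Back in s: F(s) = exp(sin(s)).
Then F(pi/2) - F(0) = (E) - (1) = -1 + E.

-1 + E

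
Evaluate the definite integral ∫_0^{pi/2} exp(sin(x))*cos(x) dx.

-1 + E

Let u = sin(x), so du = cos(x) dx. When x = 0, u = 0; when x = pi/2, u = 1.
The integral becomes ∫ exp(u) du from 0 to 1, with antiderivative exp(u).
Back in x: F(x) = exp(sin(x)).
Then F(pi/2) - F(0) = (E) - (1) = -1 + E.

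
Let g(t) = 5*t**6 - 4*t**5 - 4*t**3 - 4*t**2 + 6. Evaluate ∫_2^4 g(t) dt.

By the power rule, an antiderivative is F(t) = 5*t**7/7 - 2*t**6/3 - t**4 - 4*t**3/3 + 6*t.
Then F(4) - F(2) = (60584/7) - (716/21) = 181036/21.

181036/21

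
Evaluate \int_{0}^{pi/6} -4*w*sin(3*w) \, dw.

Integrate by parts once (u = w, dv = -4*sin(3*w) dw).
An antiderivative is F(w) = 4*w*cos(3*w)/3 - 4*sin(3*w)/9.
Then F(pi/6) - F(0) = (-4/9) - (0) = -4/9.

-4/9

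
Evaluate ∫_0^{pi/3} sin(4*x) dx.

3/8

An antiderivative is F(x) = -cos(4*x)/4.
Then F(pi/3) - F(0) = (1/8) - (-1/4) = 3/8.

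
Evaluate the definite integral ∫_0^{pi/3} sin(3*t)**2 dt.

Use the identity sin^2(3*t) = (1 - cos(6*t))/2.
An antiderivative is F(t) = t/2 - sin(6*t)/12.
Then F(pi/3) - F(0) = (pi/6) - (0) = pi/6.

pi/6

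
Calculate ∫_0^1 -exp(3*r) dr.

1/3 - exp(3)/3

An antiderivative is F(r) = -exp(3*r)/3.
Then F(1) - F(0) = (-exp(3)/3) - (-1/3) = 1/3 - exp(3)/3.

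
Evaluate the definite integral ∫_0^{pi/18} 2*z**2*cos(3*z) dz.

-2/27 + pi**2/972 + sqrt(3)*pi/81

Integrate by parts twice (u = z^2, dv = 2*cos(3*z) dz).
An antiderivative is F(z) = 2*z**2*sin(3*z)/3 + 4*z*cos(3*z)/9 - 4*sin(3*z)/27.
Then F(pi/18) - F(0) = (-2/27 + pi**2/972 + sqrt(3)*pi/81) - (0) = -2/27 + pi**2/972 + sqrt(3)*pi/81.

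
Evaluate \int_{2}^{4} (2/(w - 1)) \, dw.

log(9)

An antiderivative is F(w) = 2*log(w - 1).
Then F(4) - F(2) = (log(9)) - (0) = log(9).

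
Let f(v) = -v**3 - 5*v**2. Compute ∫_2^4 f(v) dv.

By the power rule, an antiderivative is F(v) = -v**4/4 - 5*v**3/3.
Then F(4) - F(2) = (-512/3) - (-52/3) = -460/3.

-460/3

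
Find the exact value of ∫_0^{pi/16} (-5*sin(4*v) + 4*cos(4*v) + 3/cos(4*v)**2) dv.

-1/2 + 9*sqrt(2)/8

An antiderivative is F(v) = sin(4*v) + 5*cos(4*v)/4 + 3*tan(4*v)/4.
Then F(pi/16) - F(0) = (3/4 + 9*sqrt(2)/8) - (5/4) = -1/2 + 9*sqrt(2)/8.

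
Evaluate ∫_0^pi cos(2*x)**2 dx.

Use the identity cos^2(2*x) = (1 + cos(4*x))/2.
An antiderivative is F(x) = x/2 + sin(4*x)/8.
Then F(pi) - F(0) = (pi/2) - (0) = pi/2.

pi/2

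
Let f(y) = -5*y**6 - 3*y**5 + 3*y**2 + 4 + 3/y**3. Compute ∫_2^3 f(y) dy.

By the power rule, an antiderivative is F(y) = -5*y**7/7 - y**6/2 + y**3 + 4*y - 3/(2*y**2).
Then F(3) - F(2) = (-39644/21) - (-6037/56) = -299041/168.

-299041/168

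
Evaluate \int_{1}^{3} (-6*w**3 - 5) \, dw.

By the power rule, an antiderivative is F(w) = -3*w**4/2 - 5*w.
Then F(3) - F(1) = (-273/2) - (-13/2) = -130.

-130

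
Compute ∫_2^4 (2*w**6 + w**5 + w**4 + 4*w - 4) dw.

By the power rule, an antiderivative is F(w) = 2*w**7/7 + w**6/6 + w**5/5 + 2*w**2 - 4*w.
Then F(4) - F(2) = (586384/105) - (5632/105) = 193584/35.

193584/35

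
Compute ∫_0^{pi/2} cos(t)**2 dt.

pi/4

Use the identity cos^2(t) = (1 + cos(2*t))/2.
An antiderivative is F(t) = t/2 + sin(2*t)/4.
Then F(pi/2) - F(0) = (pi/4) - (0) = pi/4.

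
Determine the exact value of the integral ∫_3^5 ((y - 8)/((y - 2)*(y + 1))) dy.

log(3/8)

Factor the denominator: y**2 - y - 2 = (y + 1)(y - 2).
Partial fractions: (y - 8)/((y - 2)*(y + 1)) = 3/(y + 1) - 2/(y - 2).
An antiderivative is F(y) = -2*log(y - 2) + 3*log(y + 1).
Then F(5) - F(3) = (log(24)) - (log(64)) = log(3/8).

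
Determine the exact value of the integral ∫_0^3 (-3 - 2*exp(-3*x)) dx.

An antiderivative is F(x) = -3*x + 2*exp(-3*x)/3.
Then F(3) - F(0) = (-9 + 2*exp(-9)/3) - (2/3) = -29/3 + 2*exp(-9)/3.

-29/3 + 2*exp(-9)/3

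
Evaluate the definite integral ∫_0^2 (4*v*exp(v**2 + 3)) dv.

-2*(1 - exp(4))*exp(3)

Let u = v**2 + 3, so du = 2*v dv. When v = 0, u = 3; when v = 2, u = 7.
The integral becomes 2·∫ exp(u) du from 3 to 7, with antiderivative 2*exp(u).
Back in v: F(v) = 2*exp(v**2 + 3).
Then F(2) - F(0) = (2*exp(7)) - (2*exp(3)) = -2*(1 - exp(4))*exp(3).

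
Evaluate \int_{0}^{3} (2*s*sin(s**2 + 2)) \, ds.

Let u = s**2 + 2, so du = 2*s ds. When s = 0, u = 2; when s = 3, u = 11.
The integral becomes ∫ sin(u) du from 2 to 11, with antiderivative -cos(u).
Back in s: F(s) = -cos(s**2 + 2).
Then F(3) - F(0) = (-cos(11)) - (-cos(2)) = cos(2) - cos(11).

cos(2) - cos(11)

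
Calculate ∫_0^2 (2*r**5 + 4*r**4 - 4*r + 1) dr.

By the power rule, an antiderivative is F(r) = r**6/3 + 4*r**5/5 - 2*r**2 + r.
Then F(2) - F(0) = (614/15) - (0) = 614/15.

614/15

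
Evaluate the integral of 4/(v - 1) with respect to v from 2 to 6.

An antiderivative is F(v) = 4*log(v - 1).
Then F(6) - F(2) = (4*log(5)) - (0) = 4*log(5).

4*log(5)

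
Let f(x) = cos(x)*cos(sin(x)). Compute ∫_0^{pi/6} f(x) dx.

sin(1/2)

Let u = sin(x), so du = cos(x) dx. When x = 0, u = 0; when x = pi/6, u = 1/2.
The integral becomes ∫ cos(u) du from 0 to 1/2, with antiderivative sin(u).
Back in x: F(x) = sin(sin(x)).
Then F(pi/6) - F(0) = (sin(1/2)) - (0) = sin(1/2).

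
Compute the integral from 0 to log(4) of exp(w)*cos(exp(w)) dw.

Let u = exp(w), so du = exp(w) dw. When w = 0, u = 1; when w = log(4), u = 4.
The integral becomes ∫ cos(u) du from 1 to 4, with antiderivative sin(u).
Back in w: F(w) = sin(exp(w)).
Then F(log(4)) - F(0) = (sin(4)) - (sin(1)) = -sin(1) + sin(4).

-sin(1) + sin(4)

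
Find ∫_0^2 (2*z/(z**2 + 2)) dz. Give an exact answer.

log(3)

Let u = z**2 + 2, so du = 2*z dz. When z = 0, u = 2; when z = 2, u = 6.
The integral becomes ∫ 1/u du from 2 to 6, with antiderivative log(u).
Back in z: F(z) = log(z**2 + 2).
Then F(2) - F(0) = (log(6)) - (log(2)) = log(3).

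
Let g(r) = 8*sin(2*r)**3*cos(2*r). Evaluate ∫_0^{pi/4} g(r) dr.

1

Let u = sin(2*r), so du = 2*cos(2*r) dr. When r = 0, u = 0; when r = pi/4, u = 1.
The integral becomes 4·∫ u**3 du from 0 to 1, with antiderivative u**4.
Back in r: F(r) = sin(2*r)**4.
Then F(pi/4) - F(0) = (1) - (0) = 1.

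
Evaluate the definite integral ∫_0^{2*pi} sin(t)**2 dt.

pi

Use the identity sin^2(t) = (1 - cos(2*t))/2.
An antiderivative is F(t) = t/2 - sin(2*t)/4.
Then F(2*pi) - F(0) = (pi) - (0) = pi.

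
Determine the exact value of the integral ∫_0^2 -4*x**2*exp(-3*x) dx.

-8/27 + 200*exp(-6)/27

Integrate by parts twice (u = x^2, dv = -4*exp(-3*x) dx).
An antiderivative is F(x) = (36*x**2 + 24*x + 8)*exp(-3*x)/27.
Then F(2) - F(0) = (200*exp(-6)/27) - (8/27) = -8/27 + 200*exp(-6)/27.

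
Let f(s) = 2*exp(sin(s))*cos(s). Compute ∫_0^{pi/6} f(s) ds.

Let u = sin(s), so du = cos(s) ds. When s = 0, u = 0; when s = pi/6, u = 1/2.
The integral becomes 2·∫ exp(u) du from 0 to 1/2, with antiderivative 2*exp(u).
Back in s: F(s) = 2*exp(sin(s)).
Then F(pi/6) - F(0) = (2*exp(1/2)) - (2) = -2 + 2*exp(1/2).

-2 + 2*exp(1/2)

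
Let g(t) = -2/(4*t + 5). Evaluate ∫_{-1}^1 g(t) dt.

-log(3)

An antiderivative is F(t) = -log(4*t + 5)/2.
Then F(1) - F(-1) = (-log(3)) - (0) = -log(3).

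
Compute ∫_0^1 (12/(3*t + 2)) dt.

Let u = 3*t + 2, so du = 3 dt. When t = 0, u = 2; when t = 1, u = 5.
The integral becomes 4·∫ 1/u du from 2 to 5, with antiderivative 4*log(u).
Back in t: F(t) = 4*log(3*t + 2).
Then F(1) - F(0) = (4*log(5)) - (log(16)) = -4*log(2) + 4*log(5).

-4*log(2) + 4*log(5)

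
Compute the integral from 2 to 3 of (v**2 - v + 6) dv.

By the power rule, an antiderivative is F(v) = v**3/3 - v**2/2 + 6*v.
Then F(3) - F(2) = (45/2) - (38/3) = 59/6.

59/6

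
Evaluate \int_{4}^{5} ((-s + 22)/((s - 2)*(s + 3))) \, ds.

-19*log(2) + 4*log(3) + 5*log(7)

Factor the denominator: s**2 + s - 6 = (s + 3)(s - 2).
Partial fractions: (-s + 22)/((s - 2)*(s + 3)) = -5/(s + 3) + 4/(s - 2).
An antiderivative is F(s) = 4*log(s - 2) - 5*log(s + 3).
Then F(5) - F(4) = (-15*log(2) + 4*log(3)) - (-5*log(7) + 4*log(2)) = -19*log(2) + 4*log(3) + 5*log(7).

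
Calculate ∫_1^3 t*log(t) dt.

-2 + 9*log(3)/2

Integrate by parts once (u = ln t, dv = t dt).
An antiderivative is F(t) = t**2*(2*log(t) - 1)/4.
Then F(3) - F(1) = (-9/4 + 9*log(3)/2) - (-1/4) = -2 + 9*log(3)/2.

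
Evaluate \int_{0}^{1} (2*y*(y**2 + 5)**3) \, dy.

Let u = y**2 + 5, so du = 2*y dy. When y = 0, u = 5; when y = 1, u = 6.
The integral becomes ∫ u**3 du from 5 to 6, with antiderivative u**4/4.
Back in y: F(y) = (y**2 + 5)**4/4.
Then F(1) - F(0) = (324) - (625/4) = 671/4.

671/4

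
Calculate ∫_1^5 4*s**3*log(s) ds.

Integrate by parts once (u = ln s, dv = 4*s**3 ds).
An antiderivative is F(s) = s**4*(4*log(s) - 1)/4.
Then F(5) - F(1) = (-625/4 + 625*log(5)) - (-1/4) = -156 + 625*log(5).

-156 + 625*log(5)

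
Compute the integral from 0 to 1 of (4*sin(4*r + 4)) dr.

Let u = 4*r + 4, so du = 4 dr. When r = 0, u = 4; when r = 1, u = 8.
The integral becomes ∫ sin(u) du from 4 to 8, with antiderivative -cos(u).
Back in r: F(r) = -cos(4*r + 4).
Then F(1) - F(0) = (-cos(8)) - (-cos(4)) = cos(4) - cos(8).

cos(4) - cos(8)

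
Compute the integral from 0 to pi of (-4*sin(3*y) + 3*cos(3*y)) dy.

-8/3

An antiderivative is F(y) = sin(3*y) + 4*cos(3*y)/3.
Then F(pi) - F(0) = (-4/3) - (4/3) = -8/3.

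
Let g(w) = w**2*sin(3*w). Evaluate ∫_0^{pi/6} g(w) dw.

-2/27 + pi/27

Integrate by parts twice (u = w^2, dv = sin(3*w) dw).
An antiderivative is F(w) = -w**2*cos(3*w)/3 + 2*w*sin(3*w)/9 + 2*cos(3*w)/27.
Then F(pi/6) - F(0) = (pi/27) - (2/27) = -2/27 + pi/27.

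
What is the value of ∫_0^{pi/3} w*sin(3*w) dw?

pi/9

Integrate by parts once (u = w, dv = sin(3*w) dw).
An antiderivative is F(w) = -w*cos(3*w)/3 + sin(3*w)/9.
Then F(pi/3) - F(0) = (pi/9) - (0) = pi/9.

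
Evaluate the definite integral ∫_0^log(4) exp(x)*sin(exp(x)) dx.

Let u = exp(x), so du = exp(x) dx. When x = 0, u = 1; when x = log(4), u = 4.
The integral becomes ∫ sin(u) du from 1 to 4, with antiderivative -cos(u).
Back in x: F(x) = -cos(exp(x)).
Then F(log(4)) - F(0) = (-cos(4)) - (-cos(1)) = cos(1) - cos(4).

cos(1) - cos(4)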